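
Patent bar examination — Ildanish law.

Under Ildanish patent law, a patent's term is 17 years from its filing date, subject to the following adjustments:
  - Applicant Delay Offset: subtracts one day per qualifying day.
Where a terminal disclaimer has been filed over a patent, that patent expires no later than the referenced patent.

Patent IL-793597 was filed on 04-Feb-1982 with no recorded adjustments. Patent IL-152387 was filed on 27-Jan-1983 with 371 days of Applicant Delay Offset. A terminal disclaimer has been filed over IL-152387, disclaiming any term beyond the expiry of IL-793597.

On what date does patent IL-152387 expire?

Natural term of IL-152387:
  Base: filing + 17 years → 27 January 2000.
  Applicant Delay Offset: −371 days → 21 January 1999.
Expiry of referenced patent IL-793597:
  Base: filing + 17 years → 4 February 1999.
Terminal disclaimer: IL-152387 expires on the earlier of 21 January 1999 and 4 February 1999.

1999-01-21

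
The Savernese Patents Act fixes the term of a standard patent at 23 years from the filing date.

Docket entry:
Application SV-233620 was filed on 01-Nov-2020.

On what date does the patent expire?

Filing date + 23 years → 1 November 2043.

2043-11-01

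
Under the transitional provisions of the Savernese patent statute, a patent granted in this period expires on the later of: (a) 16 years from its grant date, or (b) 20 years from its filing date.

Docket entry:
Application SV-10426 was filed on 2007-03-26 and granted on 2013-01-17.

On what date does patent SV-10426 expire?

2029-01-17

(a) grant + 16 years → 17 January 2029.
(b) filing + 20 years → 26 March 2027.
Later of the two: 17 January 2029.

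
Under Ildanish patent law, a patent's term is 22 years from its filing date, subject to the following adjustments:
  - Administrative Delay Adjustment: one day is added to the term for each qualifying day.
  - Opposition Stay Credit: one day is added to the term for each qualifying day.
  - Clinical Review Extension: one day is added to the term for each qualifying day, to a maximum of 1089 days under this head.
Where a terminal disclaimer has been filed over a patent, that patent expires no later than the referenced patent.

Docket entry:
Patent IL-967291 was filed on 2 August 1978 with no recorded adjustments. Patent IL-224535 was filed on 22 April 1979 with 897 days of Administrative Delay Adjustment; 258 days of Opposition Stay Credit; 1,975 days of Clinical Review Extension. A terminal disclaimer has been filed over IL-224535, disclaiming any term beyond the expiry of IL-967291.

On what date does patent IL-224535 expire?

August 2, 2000

Natural term of IL-224535:
  Base: filing + 22 years → 22 April 2001.
  Administrative Delay Adjustment: +897 days → 6 October 2003.
  Opposition Stay Credit: +258 days → 20 June 2004.
  Clinical Review Extension: 1975 days claimed exceeds the 1089-day cap, so +1089 days → 14 June 2007.
Expiry of referenced patent IL-967291:
  Base: filing + 22 years → 2 August 2000.
Terminal disclaimer: IL-224535 expires on the earlier of 14 June 2007 and 2 August 2000.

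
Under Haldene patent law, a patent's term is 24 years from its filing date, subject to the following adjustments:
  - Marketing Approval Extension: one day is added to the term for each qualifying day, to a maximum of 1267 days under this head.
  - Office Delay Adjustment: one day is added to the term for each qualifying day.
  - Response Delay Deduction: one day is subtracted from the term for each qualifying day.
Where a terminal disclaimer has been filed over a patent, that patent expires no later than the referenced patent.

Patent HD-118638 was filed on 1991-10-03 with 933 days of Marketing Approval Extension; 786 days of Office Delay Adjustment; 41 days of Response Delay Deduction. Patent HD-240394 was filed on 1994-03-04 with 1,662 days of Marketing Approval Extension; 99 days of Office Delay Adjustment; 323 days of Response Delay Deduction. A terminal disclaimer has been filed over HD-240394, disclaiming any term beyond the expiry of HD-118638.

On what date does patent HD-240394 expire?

May 7, 2020

Natural term of HD-240394:
  Base: filing + 24 years → 4 March 2018.
  Marketing Approval Extension: 1662 days claimed exceeds the 1267-day cap, so +1267 days → 22 August 2021.
  Office Delay Adjustment: +99 days → 29 November 2021.
  Response Delay Deduction: −323 days → 10 January 2021.
Expiry of referenced patent HD-118638:
  Base: filing + 24 years → 3 October 2015.
  Marketing Approval Extension: 933 days (within the 1267-day cap) → +933 days → 23 April 2018.
  Office Delay Adjustment: +786 days → 17 June 2020.
  Response Delay Deduction: −41 days → 7 May 2020.
Terminal disclaimer: HD-240394 expires on the earlier of 10 January 2021 and 7 May 2020.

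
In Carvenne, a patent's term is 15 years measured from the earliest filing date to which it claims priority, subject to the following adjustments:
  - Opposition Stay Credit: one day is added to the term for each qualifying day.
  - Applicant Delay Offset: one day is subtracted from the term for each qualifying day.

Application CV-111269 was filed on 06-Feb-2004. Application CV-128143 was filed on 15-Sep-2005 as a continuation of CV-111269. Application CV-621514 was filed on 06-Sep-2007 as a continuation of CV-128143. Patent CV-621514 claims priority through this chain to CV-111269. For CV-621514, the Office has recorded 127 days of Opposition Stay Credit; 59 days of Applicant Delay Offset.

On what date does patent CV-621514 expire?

Earliest priority filing: 6 February 2004.
Base term: 6 February 2004 + 15 years → 6 February 2019.
Opposition Stay Credit: +127 days → 13 June 2019.
Applicant Delay Offset: −59 days → 15 April 2019.

2019-04-15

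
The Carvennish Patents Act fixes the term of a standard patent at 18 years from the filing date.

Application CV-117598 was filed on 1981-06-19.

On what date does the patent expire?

June 19, 1999

Filing date + 18 years → 19 June 1999.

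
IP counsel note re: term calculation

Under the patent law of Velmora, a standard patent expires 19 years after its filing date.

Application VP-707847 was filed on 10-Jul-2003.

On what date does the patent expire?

Filing date + 19 years → 10 July 2022.

July 10, 2022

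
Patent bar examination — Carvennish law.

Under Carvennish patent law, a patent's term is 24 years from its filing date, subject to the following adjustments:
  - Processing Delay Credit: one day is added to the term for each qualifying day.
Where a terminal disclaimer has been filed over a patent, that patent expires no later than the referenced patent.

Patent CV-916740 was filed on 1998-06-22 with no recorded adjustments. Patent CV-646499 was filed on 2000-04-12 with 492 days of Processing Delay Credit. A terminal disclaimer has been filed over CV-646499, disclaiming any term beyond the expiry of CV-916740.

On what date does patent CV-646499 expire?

2022-06-22

Natural term of CV-646499:
  Base: filing + 24 years → 12 April 2024.
  Processing Delay Credit: +492 days → 17 August 2025.
Expiry of referenced patent CV-916740:
  Base: filing + 24 years → 22 June 2022.
Terminal disclaimer: CV-646499 expires on the earlier of 17 August 2025 and 22 June 2022.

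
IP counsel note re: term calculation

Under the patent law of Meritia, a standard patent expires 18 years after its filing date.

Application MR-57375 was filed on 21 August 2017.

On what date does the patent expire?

Filing date + 18 years → 21 August 2035.

August 21, 2035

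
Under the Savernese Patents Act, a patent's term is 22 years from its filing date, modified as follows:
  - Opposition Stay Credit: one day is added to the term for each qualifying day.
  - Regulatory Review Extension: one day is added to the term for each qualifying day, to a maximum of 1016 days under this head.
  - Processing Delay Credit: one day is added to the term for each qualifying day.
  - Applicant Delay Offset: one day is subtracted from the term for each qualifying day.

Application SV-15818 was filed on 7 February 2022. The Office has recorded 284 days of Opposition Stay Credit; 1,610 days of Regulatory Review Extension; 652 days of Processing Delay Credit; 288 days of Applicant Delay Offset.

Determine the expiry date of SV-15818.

2048-08-28

Base term: filing date + 22 years → 7 February 2044.
Opposition Stay Credit: +284 days → 17 November 2044.
Regulatory Review Extension: 1610 days claimed exceeds the 1016-day cap, so +1016 days → 30 August 2047.
Processing Delay Credit: +652 days → 12 June 2049.
Applicant Delay Offset: −288 days → 28 August 2048.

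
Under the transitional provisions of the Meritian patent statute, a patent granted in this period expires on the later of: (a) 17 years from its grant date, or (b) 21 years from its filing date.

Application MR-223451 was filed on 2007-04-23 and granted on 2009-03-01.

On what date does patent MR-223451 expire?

April 23, 2028

(a) grant + 17 years → 1 March 2026.
(b) filing + 21 years → 23 April 2028.
Later of the two: 23 April 2028.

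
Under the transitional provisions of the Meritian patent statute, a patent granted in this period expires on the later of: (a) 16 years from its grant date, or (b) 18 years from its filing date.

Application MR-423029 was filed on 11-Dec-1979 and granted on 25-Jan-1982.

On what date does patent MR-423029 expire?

January 25, 1998

(a) grant + 16 years → 25 January 1998.
(b) filing + 18 years → 11 December 1997.
Later of the two: 25 January 1998.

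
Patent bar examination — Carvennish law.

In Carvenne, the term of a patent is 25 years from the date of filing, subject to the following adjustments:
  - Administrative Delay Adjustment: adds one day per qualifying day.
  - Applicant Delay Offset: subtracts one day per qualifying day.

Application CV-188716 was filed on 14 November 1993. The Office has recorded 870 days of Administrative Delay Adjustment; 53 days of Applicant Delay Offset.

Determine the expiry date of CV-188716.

February 8, 2021

Base term: filing date + 25 years → 14 November 2018.
Administrative Delay Adjustment: +870 days → 2 April 2021.
Applicant Delay Offset: −53 days → 8 February 2021.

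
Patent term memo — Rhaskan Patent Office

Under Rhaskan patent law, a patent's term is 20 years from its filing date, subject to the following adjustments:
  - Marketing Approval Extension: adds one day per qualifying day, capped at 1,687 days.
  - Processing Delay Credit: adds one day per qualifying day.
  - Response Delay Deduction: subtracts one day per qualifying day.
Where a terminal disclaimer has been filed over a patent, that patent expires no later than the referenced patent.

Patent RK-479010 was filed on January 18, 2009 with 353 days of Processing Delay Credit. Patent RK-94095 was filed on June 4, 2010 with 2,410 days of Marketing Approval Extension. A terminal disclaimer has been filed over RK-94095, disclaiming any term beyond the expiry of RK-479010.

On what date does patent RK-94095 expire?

Natural term of RK-94095:
  Base: filing + 20 years → 4 June 2030.
  Marketing Approval Extension: 2410 days claimed exceeds the 1687-day cap, so +1687 days → 16 January 2035.
Expiry of referenced patent RK-479010:
  Base: filing + 20 years → 18 January 2029.
  Processing Delay Credit: +353 days → 6 January 2030.
Terminal disclaimer: RK-94095 expires on the earlier of 16 January 2035 and 6 January 2030.

January 6, 2030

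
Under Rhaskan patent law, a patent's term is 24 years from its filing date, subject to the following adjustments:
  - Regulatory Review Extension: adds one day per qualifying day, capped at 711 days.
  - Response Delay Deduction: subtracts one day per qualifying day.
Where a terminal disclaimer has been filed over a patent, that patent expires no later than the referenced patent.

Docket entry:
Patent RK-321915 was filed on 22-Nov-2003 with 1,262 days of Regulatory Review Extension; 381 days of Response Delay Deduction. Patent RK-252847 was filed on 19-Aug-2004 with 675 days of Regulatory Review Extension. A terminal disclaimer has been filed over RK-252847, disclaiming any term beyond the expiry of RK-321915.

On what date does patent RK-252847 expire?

2028-10-17

Natural term of RK-252847:
  Base: filing + 24 years → 19 August 2028.
  Regulatory Review Extension: 675 days (within the 711-day cap) → +675 days → 25 June 2030.
Expiry of referenced patent RK-321915:
  Base: filing + 24 years → 22 November 2027.
  Regulatory Review Extension: 1262 days claimed exceeds the 711-day cap, so +711 days → 2 November 2029.
  Response Delay Deduction: −381 days → 17 October 2028.
Terminal disclaimer: RK-252847 expires on the earlier of 25 June 2030 and 17 October 2028.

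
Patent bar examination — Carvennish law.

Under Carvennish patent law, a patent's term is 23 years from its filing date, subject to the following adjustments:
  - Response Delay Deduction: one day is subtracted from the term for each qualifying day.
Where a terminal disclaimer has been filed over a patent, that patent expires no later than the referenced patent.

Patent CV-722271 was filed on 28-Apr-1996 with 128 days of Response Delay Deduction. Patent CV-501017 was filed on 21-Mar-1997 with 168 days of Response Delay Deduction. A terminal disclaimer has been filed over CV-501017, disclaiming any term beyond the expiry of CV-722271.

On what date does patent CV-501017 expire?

Natural term of CV-501017:
  Base: filing + 23 years → 21 March 2020.
  Response Delay Deduction: −168 days → 5 October 2019.
Expiry of referenced patent CV-722271:
  Base: filing + 23 years → 28 April 2019.
  Response Delay Deduction: −128 days → 21 December 2018.
Terminal disclaimer: CV-501017 expires on the earlier of 5 October 2019 and 21 December 2018.

December 21, 2018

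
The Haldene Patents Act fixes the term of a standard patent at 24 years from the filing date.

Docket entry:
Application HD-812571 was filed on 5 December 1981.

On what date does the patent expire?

Filing date + 24 years → 5 December 2005.

December 5, 2005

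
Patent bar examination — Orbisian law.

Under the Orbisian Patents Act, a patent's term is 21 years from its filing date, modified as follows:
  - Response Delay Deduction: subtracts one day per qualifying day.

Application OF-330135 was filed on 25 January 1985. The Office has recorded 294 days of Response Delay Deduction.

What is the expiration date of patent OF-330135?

2005-04-06

Base term: filing date + 21 years → 25 January 2006.
Response Delay Deduction: −294 days → 6 April 2005.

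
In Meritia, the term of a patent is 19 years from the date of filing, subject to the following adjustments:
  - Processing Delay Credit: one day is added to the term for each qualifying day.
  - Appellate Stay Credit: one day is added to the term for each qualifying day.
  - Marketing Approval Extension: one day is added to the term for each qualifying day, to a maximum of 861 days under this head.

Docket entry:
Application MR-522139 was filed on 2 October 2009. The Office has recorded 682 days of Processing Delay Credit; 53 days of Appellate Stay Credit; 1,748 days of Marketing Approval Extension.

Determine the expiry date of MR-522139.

February 14, 2033

Base term: filing date + 19 years → 2 October 2028.
Processing Delay Credit: +682 days → 15 August 2030.
Appellate Stay Credit: +53 days → 7 October 2030.
Marketing Approval Extension: 1748 days claimed exceeds the 861-day cap, so +861 days → 14 February 2033.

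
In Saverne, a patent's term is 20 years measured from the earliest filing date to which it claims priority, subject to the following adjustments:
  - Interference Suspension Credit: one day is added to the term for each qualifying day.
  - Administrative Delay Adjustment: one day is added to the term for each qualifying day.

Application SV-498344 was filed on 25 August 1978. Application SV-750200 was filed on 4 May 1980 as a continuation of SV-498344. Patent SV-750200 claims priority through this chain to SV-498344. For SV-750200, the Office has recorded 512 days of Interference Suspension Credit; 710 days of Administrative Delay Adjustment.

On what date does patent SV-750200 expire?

2001-12-29

Earliest priority filing: 25 August 1978.
Base term: 25 August 1978 + 20 years → 25 August 1998.
Interference Suspension Credit: +512 days → 19 January 2000.
Administrative Delay Adjustment: +710 days → 29 December 2001.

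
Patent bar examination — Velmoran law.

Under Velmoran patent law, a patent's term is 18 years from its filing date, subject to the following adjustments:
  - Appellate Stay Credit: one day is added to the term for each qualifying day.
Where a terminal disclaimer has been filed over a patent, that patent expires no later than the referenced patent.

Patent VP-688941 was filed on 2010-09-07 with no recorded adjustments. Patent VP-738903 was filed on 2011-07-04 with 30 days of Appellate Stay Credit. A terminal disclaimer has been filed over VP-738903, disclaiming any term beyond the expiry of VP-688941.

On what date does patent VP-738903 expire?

Natural term of VP-738903:
  Base: filing + 18 years → 4 July 2029.
  Appellate Stay Credit: +30 days → 3 August 2029.
Expiry of referenced patent VP-688941:
  Base: filing + 18 years → 7 September 2028.
Terminal disclaimer: VP-738903 expires on the earlier of 3 August 2029 and 7 September 2028.

September 7, 2028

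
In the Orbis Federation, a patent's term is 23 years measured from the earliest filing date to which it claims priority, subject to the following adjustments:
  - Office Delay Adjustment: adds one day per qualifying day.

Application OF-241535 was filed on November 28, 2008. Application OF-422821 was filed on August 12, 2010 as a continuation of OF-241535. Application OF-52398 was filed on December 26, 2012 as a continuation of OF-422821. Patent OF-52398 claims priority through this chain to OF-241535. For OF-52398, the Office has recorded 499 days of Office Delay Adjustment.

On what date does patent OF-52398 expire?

April 10, 2033

Earliest priority filing: 28 November 2008.
Base term: 28 November 2008 + 23 years → 28 November 2031.
Office Delay Adjustment: +499 days → 10 April 2033.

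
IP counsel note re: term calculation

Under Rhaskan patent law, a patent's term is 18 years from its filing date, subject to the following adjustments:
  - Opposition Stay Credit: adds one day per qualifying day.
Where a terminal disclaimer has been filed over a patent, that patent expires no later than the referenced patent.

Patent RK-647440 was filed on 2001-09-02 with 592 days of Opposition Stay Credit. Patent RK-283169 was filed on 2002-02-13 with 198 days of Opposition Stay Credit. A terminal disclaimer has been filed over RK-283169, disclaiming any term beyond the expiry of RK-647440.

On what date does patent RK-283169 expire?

Natural term of RK-283169:
  Base: filing + 18 years → 13 February 2020.
  Opposition Stay Credit: +198 days → 29 August 2020.
Expiry of referenced patent RK-647440:
  Base: filing + 18 years → 2 September 2019.
  Opposition Stay Credit: +592 days → 16 April 2021.
Terminal disclaimer: RK-283169 expires on the earlier of 29 August 2020 and 16 April 2021.

August 29, 2020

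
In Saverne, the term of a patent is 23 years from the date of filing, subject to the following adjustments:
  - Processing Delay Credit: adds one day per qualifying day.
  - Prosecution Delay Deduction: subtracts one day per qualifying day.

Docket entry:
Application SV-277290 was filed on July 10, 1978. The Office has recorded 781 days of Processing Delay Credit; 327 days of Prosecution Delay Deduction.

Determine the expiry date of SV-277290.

Base term: filing date + 23 years → 10 July 2001.
Processing Delay Credit: +781 days → 30 August 2003.
Prosecution Delay Deduction: −327 days → 7 October 2002.

October 7, 2002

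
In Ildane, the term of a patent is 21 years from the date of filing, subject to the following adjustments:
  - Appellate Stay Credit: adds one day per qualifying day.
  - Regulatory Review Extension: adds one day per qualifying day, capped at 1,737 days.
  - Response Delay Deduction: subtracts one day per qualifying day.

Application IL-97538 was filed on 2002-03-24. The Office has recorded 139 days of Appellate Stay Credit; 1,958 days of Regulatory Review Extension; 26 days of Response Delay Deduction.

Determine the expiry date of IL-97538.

2028-04-16

Base term: filing date + 21 years → 24 March 2023.
Appellate Stay Credit: +139 days → 10 August 2023.
Regulatory Review Extension: 1958 days claimed exceeds the 1737-day cap, so +1737 days → 12 May 2028.
Response Delay Deduction: −26 days → 16 April 2028.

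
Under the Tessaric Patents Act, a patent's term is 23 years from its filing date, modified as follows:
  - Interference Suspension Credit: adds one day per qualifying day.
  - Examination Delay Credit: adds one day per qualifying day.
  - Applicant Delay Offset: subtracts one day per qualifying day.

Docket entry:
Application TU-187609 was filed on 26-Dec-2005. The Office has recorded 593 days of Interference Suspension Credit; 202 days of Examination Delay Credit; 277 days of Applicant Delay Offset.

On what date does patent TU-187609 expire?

2030-05-28

Base term: filing date + 23 years → 26 December 2028.
Interference Suspension Credit: +593 days → 11 August 2030.
Examination Delay Credit: +202 days → 1 March 2031.
Applicant Delay Offset: −277 days → 28 May 2030.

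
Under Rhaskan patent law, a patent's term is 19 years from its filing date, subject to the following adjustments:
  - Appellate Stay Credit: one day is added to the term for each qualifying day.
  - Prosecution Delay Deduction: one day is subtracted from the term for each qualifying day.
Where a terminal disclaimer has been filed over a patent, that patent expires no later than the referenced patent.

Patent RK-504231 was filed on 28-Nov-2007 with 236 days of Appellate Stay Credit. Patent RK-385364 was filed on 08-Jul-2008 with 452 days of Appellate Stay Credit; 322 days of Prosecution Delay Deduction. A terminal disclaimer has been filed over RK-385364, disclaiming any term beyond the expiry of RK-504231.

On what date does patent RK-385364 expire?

Natural term of RK-385364:
  Base: filing + 19 years → 8 July 2027.
  Appellate Stay Credit: +452 days → 2 October 2028.
  Prosecution Delay Deduction: −322 days → 15 November 2027.
Expiry of referenced patent RK-504231:
  Base: filing + 19 years → 28 November 2026.
  Appellate Stay Credit: +236 days → 22 July 2027.
Terminal disclaimer: RK-385364 expires on the earlier of 15 November 2027 and 22 July 2027.

2027-07-22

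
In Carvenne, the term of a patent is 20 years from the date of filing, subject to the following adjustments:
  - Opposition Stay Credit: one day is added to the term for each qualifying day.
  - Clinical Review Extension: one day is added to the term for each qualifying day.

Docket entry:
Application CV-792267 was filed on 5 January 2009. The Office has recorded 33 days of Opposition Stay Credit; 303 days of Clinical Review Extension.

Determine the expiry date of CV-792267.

2029-12-07

Base term: filing date + 20 years → 5 January 2029.
Opposition Stay Credit: +33 days → 7 February 2029.
Clinical Review Extension: +303 days → 7 December 2029.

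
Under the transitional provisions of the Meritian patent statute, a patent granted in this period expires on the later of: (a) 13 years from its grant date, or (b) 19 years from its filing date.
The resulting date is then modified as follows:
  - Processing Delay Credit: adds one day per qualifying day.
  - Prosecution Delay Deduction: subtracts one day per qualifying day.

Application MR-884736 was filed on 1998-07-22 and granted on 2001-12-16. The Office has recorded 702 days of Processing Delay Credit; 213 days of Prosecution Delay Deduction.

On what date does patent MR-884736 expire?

November 23, 2018

(a) grant + 13 years → 16 December 2014.
(b) filing + 19 years → 22 July 2017.
Later of the two: 22 July 2017.
Processing Delay Credit: +702 days → 24 June 2019.
Prosecution Delay Deduction: −213 days → 23 November 2018.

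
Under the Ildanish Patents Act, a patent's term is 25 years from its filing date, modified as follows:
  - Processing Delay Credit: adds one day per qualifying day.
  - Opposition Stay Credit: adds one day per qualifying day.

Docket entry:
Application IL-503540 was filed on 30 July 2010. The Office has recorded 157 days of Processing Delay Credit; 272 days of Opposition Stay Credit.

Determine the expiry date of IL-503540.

2036-10-01

Base term: filing date + 25 years → 30 July 2035.
Processing Delay Credit: +157 days → 3 January 2036.
Opposition Stay Credit: +272 days → 1 October 2036.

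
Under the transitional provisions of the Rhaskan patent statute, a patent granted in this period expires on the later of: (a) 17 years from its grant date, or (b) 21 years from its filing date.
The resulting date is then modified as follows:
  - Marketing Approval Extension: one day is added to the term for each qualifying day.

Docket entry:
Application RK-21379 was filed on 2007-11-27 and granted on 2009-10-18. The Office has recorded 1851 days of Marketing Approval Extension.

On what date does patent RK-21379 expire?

(a) grant + 17 years → 18 October 2026.
(b) filing + 21 years → 27 November 2028.
Later of the two: 27 November 2028.
Marketing Approval Extension: +1851 days → 22 December 2033.

2033-12-22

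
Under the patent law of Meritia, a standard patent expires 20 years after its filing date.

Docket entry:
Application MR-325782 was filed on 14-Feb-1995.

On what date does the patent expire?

Filing date + 20 years → 14 February 2015.

February 14, 2015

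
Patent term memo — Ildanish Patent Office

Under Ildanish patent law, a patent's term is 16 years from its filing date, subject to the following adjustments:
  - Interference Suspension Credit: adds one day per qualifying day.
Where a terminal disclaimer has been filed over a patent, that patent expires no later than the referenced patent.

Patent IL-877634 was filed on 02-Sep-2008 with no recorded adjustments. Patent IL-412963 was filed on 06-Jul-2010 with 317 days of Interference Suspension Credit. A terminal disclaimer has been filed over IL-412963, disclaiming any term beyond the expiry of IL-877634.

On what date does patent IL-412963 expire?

Natural term of IL-412963:
  Base: filing + 16 years → 6 July 2026.
  Interference Suspension Credit: +317 days → 19 May 2027.
Expiry of referenced patent IL-877634:
  Base: filing + 16 years → 2 September 2024.
Terminal disclaimer: IL-412963 expires on the earlier of 19 May 2027 and 2 September 2024.

2024-09-02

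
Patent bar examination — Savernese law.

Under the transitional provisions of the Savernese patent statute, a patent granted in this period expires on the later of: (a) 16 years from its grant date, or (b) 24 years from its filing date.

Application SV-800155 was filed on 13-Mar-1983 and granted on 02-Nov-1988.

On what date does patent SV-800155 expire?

(a) grant + 16 years → 2 November 2004.
(b) filing + 24 years → 13 March 2007.
Later of the two: 13 March 2007.

2007-03-13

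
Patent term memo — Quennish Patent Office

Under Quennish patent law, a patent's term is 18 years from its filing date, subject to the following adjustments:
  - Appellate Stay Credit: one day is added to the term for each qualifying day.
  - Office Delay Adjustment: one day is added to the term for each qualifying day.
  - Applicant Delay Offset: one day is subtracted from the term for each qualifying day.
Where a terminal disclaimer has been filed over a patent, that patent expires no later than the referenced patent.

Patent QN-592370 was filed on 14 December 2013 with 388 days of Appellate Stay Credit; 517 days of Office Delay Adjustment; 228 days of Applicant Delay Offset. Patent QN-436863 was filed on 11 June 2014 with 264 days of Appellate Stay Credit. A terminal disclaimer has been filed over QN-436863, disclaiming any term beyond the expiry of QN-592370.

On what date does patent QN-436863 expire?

Natural term of QN-436863:
  Base: filing + 18 years → 11 June 2032.
  Appellate Stay Credit: +264 days → 2 March 2033.
Expiry of referenced patent QN-592370:
  Base: filing + 18 years → 14 December 2031.
  Appellate Stay Credit: +388 days → 5 January 2033.
  Office Delay Adjustment: +517 days → 6 June 2034.
  Applicant Delay Offset: −228 days → 21 October 2033.
Terminal disclaimer: QN-436863 expires on the earlier of 2 March 2033 and 21 October 2033.

2033-03-02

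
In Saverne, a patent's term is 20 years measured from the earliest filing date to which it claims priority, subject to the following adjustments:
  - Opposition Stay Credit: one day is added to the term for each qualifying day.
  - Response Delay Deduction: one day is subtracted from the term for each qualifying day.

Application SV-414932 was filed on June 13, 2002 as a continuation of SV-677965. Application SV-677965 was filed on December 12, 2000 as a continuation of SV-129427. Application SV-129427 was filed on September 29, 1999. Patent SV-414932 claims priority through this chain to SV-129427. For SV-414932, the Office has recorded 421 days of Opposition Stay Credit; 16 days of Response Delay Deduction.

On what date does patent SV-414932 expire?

November 7, 2020

Earliest priority filing: 29 September 1999.
Base term: 29 September 1999 + 20 years → 29 September 2019.
Opposition Stay Credit: +421 days → 23 November 2020.
Response Delay Deduction: −16 days → 7 November 2020.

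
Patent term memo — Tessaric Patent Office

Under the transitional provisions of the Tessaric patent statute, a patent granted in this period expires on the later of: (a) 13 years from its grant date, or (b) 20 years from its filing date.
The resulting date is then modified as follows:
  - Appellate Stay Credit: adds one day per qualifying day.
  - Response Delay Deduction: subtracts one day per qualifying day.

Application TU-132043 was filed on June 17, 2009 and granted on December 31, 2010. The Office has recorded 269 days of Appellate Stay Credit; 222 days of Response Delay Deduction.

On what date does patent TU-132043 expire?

2029-08-03

(a) grant + 13 years → 31 December 2023.
(b) filing + 20 years → 17 June 2029.
Later of the two: 17 June 2029.
Appellate Stay Credit: +269 days → 13 March 2030.
Response Delay Deduction: −222 days → 3 August 2029.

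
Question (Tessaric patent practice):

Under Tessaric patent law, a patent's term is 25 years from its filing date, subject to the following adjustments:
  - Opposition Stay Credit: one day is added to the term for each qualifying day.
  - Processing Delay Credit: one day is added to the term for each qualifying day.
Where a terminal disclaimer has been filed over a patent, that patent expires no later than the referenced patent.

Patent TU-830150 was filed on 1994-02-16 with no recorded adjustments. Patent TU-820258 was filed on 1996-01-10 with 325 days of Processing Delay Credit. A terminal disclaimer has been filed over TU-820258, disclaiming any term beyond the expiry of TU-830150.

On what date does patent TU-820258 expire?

2019-02-16

Natural term of TU-820258:
  Base: filing + 25 years → 10 January 2021.
  Processing Delay Credit: +325 days → 1 December 2021.
Expiry of referenced patent TU-830150:
  Base: filing + 25 years → 16 February 2019.
Terminal disclaimer: TU-820258 expires on the earlier of 1 December 2021 and 16 February 2019.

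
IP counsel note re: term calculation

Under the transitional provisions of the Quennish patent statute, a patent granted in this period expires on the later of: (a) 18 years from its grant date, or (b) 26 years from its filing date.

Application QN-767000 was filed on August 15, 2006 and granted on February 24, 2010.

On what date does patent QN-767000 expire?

(a) grant + 18 years → 24 February 2028.
(b) filing + 26 years → 15 August 2032.
Later of the two: 15 August 2032.

2032-08-15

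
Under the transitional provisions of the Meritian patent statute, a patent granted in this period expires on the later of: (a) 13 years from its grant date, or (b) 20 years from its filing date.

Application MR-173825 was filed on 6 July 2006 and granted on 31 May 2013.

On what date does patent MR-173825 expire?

(a) grant + 13 years → 31 May 2026.
(b) filing + 20 years → 6 July 2026.
Later of the two: 6 July 2026.

2026-07-06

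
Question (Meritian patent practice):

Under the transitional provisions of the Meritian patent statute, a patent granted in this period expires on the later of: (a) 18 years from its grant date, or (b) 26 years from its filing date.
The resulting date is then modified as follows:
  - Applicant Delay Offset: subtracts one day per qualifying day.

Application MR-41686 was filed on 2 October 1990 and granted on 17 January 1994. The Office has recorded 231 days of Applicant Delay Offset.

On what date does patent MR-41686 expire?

(a) grant + 18 years → 17 January 2012.
(b) filing + 26 years → 2 October 2016.
Later of the two: 2 October 2016.
Applicant Delay Offset: −231 days → 14 February 2016.

February 14, 2016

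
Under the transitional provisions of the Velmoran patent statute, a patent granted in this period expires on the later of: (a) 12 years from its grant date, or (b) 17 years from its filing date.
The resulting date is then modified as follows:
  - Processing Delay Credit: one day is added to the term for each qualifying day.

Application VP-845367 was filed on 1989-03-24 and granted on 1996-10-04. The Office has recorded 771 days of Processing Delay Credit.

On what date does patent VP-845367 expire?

(a) grant + 12 years → 4 October 2008.
(b) filing + 17 years → 24 March 2006.
Later of the two: 4 October 2008.
Processing Delay Credit: +771 days → 14 November 2010.

2010-11-14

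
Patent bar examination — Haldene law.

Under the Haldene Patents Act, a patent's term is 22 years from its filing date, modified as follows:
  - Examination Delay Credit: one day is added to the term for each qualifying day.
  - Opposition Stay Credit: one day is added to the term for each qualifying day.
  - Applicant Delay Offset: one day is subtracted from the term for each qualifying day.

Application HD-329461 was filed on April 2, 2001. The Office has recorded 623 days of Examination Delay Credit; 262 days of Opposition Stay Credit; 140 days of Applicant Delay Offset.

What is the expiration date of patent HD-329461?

Base term: filing date + 22 years → 2 April 2023.
Examination Delay Credit: +623 days → 15 December 2024.
Opposition Stay Credit: +262 days → 3 September 2025.
Applicant Delay Offset: −140 days → 16 April 2025.

2025-04-16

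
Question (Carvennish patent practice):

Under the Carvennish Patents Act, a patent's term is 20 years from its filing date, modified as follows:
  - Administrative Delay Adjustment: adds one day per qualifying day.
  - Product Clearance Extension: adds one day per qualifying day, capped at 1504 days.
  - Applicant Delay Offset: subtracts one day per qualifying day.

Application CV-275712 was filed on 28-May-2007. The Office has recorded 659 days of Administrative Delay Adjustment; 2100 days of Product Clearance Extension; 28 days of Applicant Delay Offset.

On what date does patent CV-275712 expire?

Base term: filing date + 20 years → 28 May 2027.
Administrative Delay Adjustment: +659 days → 17 March 2029.
Product Clearance Extension: 2100 days claimed exceeds the 1504-day cap, so +1504 days → 29 April 2033.
Applicant Delay Offset: −28 days → 1 April 2033.

2033-04-01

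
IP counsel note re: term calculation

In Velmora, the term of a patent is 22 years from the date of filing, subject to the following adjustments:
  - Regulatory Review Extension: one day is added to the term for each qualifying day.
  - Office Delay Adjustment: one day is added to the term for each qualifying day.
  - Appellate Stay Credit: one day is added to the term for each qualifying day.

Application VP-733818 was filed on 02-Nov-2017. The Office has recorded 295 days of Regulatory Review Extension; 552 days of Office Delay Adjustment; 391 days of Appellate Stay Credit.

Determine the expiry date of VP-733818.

2043-03-24

Base term: filing date + 22 years → 2 November 2039.
Regulatory Review Extension: +295 days → 23 August 2040.
Office Delay Adjustment: +552 days → 26 February 2042.
Appellate Stay Credit: +391 days → 24 March 2043.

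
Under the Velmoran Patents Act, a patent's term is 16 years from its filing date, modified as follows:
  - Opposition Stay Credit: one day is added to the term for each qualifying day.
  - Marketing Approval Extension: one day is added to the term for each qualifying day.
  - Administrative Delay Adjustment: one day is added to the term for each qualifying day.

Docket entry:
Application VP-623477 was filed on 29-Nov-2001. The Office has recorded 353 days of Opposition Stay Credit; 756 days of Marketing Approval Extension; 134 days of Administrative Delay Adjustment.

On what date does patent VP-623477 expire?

April 25, 2021

Base term: filing date + 16 years → 29 November 2017.
Opposition Stay Credit: +353 days → 17 November 2018.
Marketing Approval Extension: +756 days → 12 December 2020.
Administrative Delay Adjustment: +134 days → 25 April 2021.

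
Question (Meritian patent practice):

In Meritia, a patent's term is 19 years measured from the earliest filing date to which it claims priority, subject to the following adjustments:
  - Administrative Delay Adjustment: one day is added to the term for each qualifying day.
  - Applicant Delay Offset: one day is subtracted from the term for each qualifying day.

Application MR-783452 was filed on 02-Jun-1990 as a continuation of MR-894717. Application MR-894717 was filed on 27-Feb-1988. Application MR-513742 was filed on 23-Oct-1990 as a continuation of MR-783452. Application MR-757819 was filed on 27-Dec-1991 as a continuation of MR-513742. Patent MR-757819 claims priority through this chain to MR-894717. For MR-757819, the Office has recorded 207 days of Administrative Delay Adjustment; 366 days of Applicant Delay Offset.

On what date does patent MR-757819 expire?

2006-09-21

Earliest priority filing: 27 February 1988.
Base term: 27 February 1988 + 19 years → 27 February 2007.
Administrative Delay Adjustment: +207 days → 22 September 2007.
Applicant Delay Offset: −366 days → 21 September 2006.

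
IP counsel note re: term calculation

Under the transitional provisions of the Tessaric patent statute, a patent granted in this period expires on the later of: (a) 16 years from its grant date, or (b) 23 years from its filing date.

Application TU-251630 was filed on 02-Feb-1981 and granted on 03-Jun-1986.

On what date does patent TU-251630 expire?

(a) grant + 16 years → 3 June 2002.
(b) filing + 23 years → 2 February 2004.
Later of the two: 2 February 2004.

February 2, 2004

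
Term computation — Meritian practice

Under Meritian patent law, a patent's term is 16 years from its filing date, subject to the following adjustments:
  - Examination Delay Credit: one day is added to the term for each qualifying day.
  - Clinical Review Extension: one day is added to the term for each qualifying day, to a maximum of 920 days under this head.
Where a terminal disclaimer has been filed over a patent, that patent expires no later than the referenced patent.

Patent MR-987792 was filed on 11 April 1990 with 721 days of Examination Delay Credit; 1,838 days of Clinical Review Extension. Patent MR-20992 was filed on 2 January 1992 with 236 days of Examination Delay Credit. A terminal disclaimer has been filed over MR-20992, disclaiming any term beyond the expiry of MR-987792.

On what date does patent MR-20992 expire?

2008-08-25

Natural term of MR-20992:
  Base: filing + 16 years → 2 January 2008.
  Examination Delay Credit: +236 days → 25 August 2008.
Expiry of referenced patent MR-987792:
  Base: filing + 16 years → 11 April 2006.
  Examination Delay Credit: +721 days → 1 April 2008.
  Clinical Review Extension: 1838 days claimed exceeds the 920-day cap, so +920 days → 8 October 2010.
Terminal disclaimer: MR-20992 expires on the earlier of 25 August 2008 and 8 October 2010.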